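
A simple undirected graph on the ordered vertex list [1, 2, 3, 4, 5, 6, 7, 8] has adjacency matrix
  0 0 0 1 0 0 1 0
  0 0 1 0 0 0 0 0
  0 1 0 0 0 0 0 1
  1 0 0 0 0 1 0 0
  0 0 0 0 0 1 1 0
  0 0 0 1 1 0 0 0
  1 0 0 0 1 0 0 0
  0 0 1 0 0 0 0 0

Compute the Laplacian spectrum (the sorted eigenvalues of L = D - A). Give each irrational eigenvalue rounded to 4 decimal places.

Reading degrees in the order [1, 2, 3, 4, 5, 6, 7, 8] gives [2, 1, 2, 2, 2, 2, 2, 1]; set D = diag(2, 1, 2, 2, 2, 2, 2, 1) and form L = D - A. Since every row of L sums to 0, the all-ones vector is in the kernel and 0 is an eigenvalue. The 2 zero eigenvalues correspond to the 2 connected components. The largest eigenvalue, 3.6180, is at most the vertex count 8.

[0, 0, 1, 1.3820, 1.3820, 3, 3.6180, 3.6180]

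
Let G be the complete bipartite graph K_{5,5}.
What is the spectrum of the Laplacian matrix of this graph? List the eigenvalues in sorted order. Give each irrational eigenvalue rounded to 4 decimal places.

[0, 5, 5, 5, 5, 5, 5, 5, 5, 10]

The graph has 10 vertices and degree multiset [5, 5, 5, 5, 5, 5, 5, 5, 5, 5]; D is the diagonal matrix of degrees and L = D - A. Diagonalising L (or applying a numerical eigensolver to the 10x10 matrix) gives the spectrum above.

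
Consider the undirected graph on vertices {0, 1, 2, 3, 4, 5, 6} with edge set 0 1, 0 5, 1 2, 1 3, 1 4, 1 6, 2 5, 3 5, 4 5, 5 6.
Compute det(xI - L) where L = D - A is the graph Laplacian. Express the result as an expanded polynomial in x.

With the vertex order [0, 1, 2, 3, 4, 5, 6], the degrees are [2, 5, 2, 2, 2, 5, 2], giving D = diag(2, 5, 2, 2, 2, 5, 2) and L = D - A. Computing det(xI - L) by cofactor expansion (or equivalently via sum-over-permutations) gives x^7 - 20x^6 + 155x^5 - 600x^4 + 1240x^3 - 1312x^2 + 560x. The coefficient of x^6 equals -trace(L) = -20, matching the sum of degrees. The eigenvalues sum to 20, which equals trace(L) = 2|E|.

x^7 - 20x^6 + 155x^5 - 600x^4 + 1240x^3 - 1312x^2 + 560x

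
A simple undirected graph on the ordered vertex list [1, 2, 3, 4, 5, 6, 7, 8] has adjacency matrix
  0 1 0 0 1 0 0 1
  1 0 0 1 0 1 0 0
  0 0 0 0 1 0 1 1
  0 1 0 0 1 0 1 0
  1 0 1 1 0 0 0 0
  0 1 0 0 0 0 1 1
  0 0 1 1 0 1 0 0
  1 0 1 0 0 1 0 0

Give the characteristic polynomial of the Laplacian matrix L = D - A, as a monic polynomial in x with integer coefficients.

Each diagonal entry of L is the vertex degree and each off-diagonal entry is -1 where an edge is present, 0 otherwise; in the order [1, 2, 3, 4, 5, 6, 7, 8] the diagonal is [3, 3, 3, 3, 3, 3, 3, 3]. Computing det(xI - L) by cofactor expansion (or equivalently via sum-over-permutations) gives x^8 - 24x^7 + 240x^6 - 1296x^5 + 4080x^4 - 7488x^3 + 7424x^2 - 3072x. The constant term is 0 because L is singular (the all-ones vector lies in its kernel). The eigenvalues sum to 24, which equals trace(L) = 2|E|. There is one zero in the spectrum, matching the 1 component.

x^8 - 24x^7 + 240x^6 - 1296x^5 + 4080x^4 - 7488x^3 + 7424x^2 - 3072x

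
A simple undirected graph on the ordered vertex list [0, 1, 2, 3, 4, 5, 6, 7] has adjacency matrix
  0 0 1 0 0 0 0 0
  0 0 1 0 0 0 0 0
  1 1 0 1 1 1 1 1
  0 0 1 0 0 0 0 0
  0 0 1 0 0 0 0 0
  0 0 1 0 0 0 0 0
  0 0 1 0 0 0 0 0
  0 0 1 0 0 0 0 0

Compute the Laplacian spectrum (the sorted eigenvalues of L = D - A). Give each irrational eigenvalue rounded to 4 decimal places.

[0, 1, 1, 1, 1, 1, 1, 8]

Reading degrees in the order [0, 1, 2, 3, 4, 5, 6, 7] gives [1, 1, 7, 1, 1, 1, 1, 1]; set D = diag(1, 1, 7, 1, 1, 1, 1, 1) and form L = D - A. L is symmetric positive semidefinite, so every eigenvalue is real and nonnegative. The single zero eigenvalue shows the graph is connected. The eigenvalues sum to 14, which equals trace(L) = 2|E|.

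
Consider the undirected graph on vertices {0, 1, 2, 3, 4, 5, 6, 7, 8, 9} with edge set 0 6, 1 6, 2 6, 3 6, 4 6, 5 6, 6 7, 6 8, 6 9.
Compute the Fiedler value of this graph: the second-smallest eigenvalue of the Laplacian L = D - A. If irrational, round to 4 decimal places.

1

Each diagonal entry of L is the vertex degree and each off-diagonal entry is -1 where an edge is present, 0 otherwise; in the order [0, 1, 2, 3, 4, 5, 6, 7, 8, 9] the diagonal is [1, 1, 1, 1, 1, 1, 9, 1, 1, 1]. The smallest Laplacian eigenvalue is always 0. The next one, lambda_2 = 1, measures how hard the graph is to disconnect: larger values mean better connectivity. By the matrix-tree theorem the graph has (1/10) * product of the nonzero eigenvalues = 1 spanning tree.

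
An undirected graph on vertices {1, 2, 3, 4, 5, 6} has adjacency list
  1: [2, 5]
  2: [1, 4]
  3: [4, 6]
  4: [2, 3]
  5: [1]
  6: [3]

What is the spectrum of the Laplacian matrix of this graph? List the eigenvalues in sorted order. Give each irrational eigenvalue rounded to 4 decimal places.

Each diagonal entry of L is the vertex degree and each off-diagonal entry is -1 where an edge is present, 0 otherwise; in the order [1, 2, 3, 4, 5, 6] the diagonal is [2, 2, 2, 2, 1, 1]. The multiplicity of 0 as a Laplacian eigenvalue equals the number of connected components. By the matrix-tree theorem the graph has (1/6) * product of the nonzero eigenvalues = 1 spanning tree.

[0, 0.2679, 1, 2, 3, 3.7321]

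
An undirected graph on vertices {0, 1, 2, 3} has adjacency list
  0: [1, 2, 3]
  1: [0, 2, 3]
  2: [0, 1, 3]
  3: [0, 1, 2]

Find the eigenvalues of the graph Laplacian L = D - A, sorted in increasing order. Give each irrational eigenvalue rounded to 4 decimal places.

[0, 4, 4, 4]

Reading degrees in the order [0, 1, 2, 3] gives [3, 3, 3, 3]; set D = diag(3, 3, 3, 3) and form L = D - A. The multiplicity of 0 as a Laplacian eigenvalue equals the number of connected components. By the matrix-tree theorem the graph has (1/4) * product of the nonzero eigenvalues = 16 spanning trees. The eigenvalues sum to 12, which equals trace(L) = 2|E|.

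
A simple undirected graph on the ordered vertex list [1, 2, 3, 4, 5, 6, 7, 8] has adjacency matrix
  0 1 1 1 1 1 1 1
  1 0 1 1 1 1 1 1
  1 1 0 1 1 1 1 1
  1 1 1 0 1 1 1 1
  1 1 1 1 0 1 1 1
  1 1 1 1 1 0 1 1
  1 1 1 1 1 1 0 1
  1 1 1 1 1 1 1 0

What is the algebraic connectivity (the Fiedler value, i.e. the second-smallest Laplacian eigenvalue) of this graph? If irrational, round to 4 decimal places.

8

Each diagonal entry of L is the vertex degree and each off-diagonal entry is -1 where an edge is present, 0 otherwise; in the order [1, 2, 3, 4, 5, 6, 7, 8] the diagonal is [7, 7, 7, 7, 7, 7, 7, 7]. The sorted Laplacian eigenvalues are [0, 8, 8, 8, 8, 8, 8, 8]; the algebraic connectivity is the second entry, 8. There is one zero in the spectrum, matching the 1 component.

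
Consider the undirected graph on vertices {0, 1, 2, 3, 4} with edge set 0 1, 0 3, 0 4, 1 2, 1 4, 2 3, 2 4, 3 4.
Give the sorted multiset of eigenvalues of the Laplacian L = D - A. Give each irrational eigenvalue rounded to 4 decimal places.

[0, 3, 3, 5, 5]

With the vertex order [0, 1, 2, 3, 4], the degrees are [3, 3, 3, 3, 4], giving D = diag(3, 3, 3, 3, 4) and L = D - A. Diagonalising L (or applying a numerical eigensolver to the 5x5 matrix) gives the spectrum above.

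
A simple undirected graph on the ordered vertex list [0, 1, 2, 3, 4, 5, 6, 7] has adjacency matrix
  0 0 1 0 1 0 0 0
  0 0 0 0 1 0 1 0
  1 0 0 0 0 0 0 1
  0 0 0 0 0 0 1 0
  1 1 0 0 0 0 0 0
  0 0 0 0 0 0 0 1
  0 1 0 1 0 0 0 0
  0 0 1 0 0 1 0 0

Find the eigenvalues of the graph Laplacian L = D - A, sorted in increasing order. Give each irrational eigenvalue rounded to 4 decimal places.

Each diagonal entry of L is the vertex degree and each off-diagonal entry is -1 where an edge is present, 0 otherwise; in the order [0, 1, 2, 3, 4, 5, 6, 7] the diagonal is [2, 2, 2, 1, 2, 1, 2, 2]. Diagonalising L (or applying a numerical eigensolver to the 8x8 matrix) gives the spectrum above. By the matrix-tree theorem the graph has (1/8) * product of the nonzero eigenvalues = 1 spanning tree. There is one zero in the spectrum, matching the 1 component.

[0, 0.1522, 0.5858, 1.2346, 2, 2.7654, 3.4142, 3.8478]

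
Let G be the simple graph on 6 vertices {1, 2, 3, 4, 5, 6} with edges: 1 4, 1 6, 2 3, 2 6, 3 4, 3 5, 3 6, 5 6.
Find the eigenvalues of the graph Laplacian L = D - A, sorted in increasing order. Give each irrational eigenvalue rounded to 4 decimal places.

[0, 1.2679, 2, 2.5858, 4.7321, 5.4142]

Reading degrees in the order [1, 2, 3, 4, 5, 6] gives [2, 2, 4, 2, 2, 4]; set D = diag(2, 2, 4, 2, 2, 4) and form L = D - A. The multiplicity of 0 as a Laplacian eigenvalue equals the number of connected components. The single zero eigenvalue shows the graph is connected. By the matrix-tree theorem the graph has (1/6) * product of the nonzero eigenvalues = 28 spanning trees. The eigenvalues sum to 16, which equals trace(L) = 2|E|.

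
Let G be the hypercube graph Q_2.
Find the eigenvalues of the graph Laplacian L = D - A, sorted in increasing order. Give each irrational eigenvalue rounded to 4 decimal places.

The graph has 4 vertices and degree multiset [2, 2, 2, 2]; D is the diagonal matrix of degrees and L = D - A. Diagonalising L (or applying a numerical eigensolver to the 4x4 matrix) gives the spectrum above.

[0, 2, 2, 4]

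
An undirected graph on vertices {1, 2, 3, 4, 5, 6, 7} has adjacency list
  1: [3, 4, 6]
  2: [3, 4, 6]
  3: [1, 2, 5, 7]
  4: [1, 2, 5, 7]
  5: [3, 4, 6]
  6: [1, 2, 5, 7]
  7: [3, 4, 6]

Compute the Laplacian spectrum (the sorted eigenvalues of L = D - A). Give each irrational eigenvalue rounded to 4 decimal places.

Reading degrees in the order [1, 2, 3, 4, 5, 6, 7] gives [3, 3, 4, 4, 3, 4, 3]; set D = diag(3, 3, 4, 4, 3, 4, 3) and form L = D - A. L is symmetric positive semidefinite, so every eigenvalue is real and nonnegative. The single zero eigenvalue shows the graph is connected. The largest eigenvalue, 7, is at most the vertex count 7. There is one zero in the spectrum, matching the 1 component.

[0, 3, 3, 3, 4, 4, 7]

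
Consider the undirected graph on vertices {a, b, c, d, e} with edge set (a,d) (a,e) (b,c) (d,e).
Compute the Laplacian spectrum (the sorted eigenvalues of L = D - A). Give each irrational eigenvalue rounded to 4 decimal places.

Reading degrees in the order [a, b, c, d, e] gives [2, 1, 1, 2, 2]; set D = diag(2, 1, 1, 2, 2) and form L = D - A. The multiplicity of 0 as a Laplacian eigenvalue equals the number of connected components. The 2 zero eigenvalues correspond to the 2 connected components. There are 2 zeros in the spectrum, matching the 2 components.

[0, 0, 2, 3, 3]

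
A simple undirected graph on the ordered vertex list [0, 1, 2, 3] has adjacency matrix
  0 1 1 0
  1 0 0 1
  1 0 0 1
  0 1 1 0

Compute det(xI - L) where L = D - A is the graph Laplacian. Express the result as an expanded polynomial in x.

Reading degrees in the order [0, 1, 2, 3] gives [2, 2, 2, 2]; set D = diag(2, 2, 2, 2) and form L = D - A. L has integer entries, so p(x) = det(xI - L) has integer coefficients. Expanding the determinant yields x^4 - 8x^3 + 20x^2 - 16x. The constant term is 0 because L is singular (the all-ones vector lies in its kernel). The eigenvalues sum to 8, which equals trace(L) = 2|E|.

x^4 - 8x^3 + 20x^2 - 16x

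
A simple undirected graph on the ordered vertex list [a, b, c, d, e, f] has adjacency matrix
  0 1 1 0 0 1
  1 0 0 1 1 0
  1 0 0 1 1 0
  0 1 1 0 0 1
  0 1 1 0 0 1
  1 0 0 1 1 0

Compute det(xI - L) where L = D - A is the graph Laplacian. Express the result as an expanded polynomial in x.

Each diagonal entry of L is the vertex degree and each off-diagonal entry is -1 where an edge is present, 0 otherwise; in the order [a, b, c, d, e, f] the diagonal is [3, 3, 3, 3, 3, 3]. L has integer entries, so p(x) = det(xI - L) has integer coefficients. Expanding the determinant yields x^6 - 18x^5 + 126x^4 - 432x^3 + 729x^2 - 486x. The constant term is 0 because L is singular (the all-ones vector lies in its kernel). The eigenvalues sum to 18, which equals trace(L) = 2|E|. The largest eigenvalue, 6, is at most the vertex count 6.

x^6 - 18x^5 + 126x^4 - 432x^3 + 729x^2 - 486x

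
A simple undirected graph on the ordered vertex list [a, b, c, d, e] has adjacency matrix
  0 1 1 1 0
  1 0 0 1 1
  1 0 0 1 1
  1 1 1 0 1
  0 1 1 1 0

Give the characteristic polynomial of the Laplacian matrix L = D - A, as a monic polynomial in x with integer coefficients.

x^5 - 16x^4 + 94x^3 - 240x^2 + 225x

Reading degrees in the order [a, b, c, d, e] gives [3, 3, 3, 4, 3]; set D = diag(3, 3, 3, 4, 3) and form L = D - A. L has integer entries, so p(x) = det(xI - L) has integer coefficients. Expanding the determinant yields x^5 - 16x^4 + 94x^3 - 240x^2 + 225x. Since p(0) = det(-L) = 0, x divides p(x). The eigenvalues sum to 16, which equals trace(L) = 2|E|.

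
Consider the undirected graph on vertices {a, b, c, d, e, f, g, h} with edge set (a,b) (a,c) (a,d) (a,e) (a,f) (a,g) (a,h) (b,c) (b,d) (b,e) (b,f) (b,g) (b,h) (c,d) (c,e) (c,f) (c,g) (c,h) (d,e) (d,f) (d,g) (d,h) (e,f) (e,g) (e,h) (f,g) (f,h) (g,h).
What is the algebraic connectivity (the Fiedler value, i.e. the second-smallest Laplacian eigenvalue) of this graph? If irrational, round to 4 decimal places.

8

With the vertex order [a, b, c, d, e, f, g, h], the degrees are [7, 7, 7, 7, 7, 7, 7, 7], giving D = diag(7, 7, 7, 7, 7, 7, 7, 7) and L = D - A. The smallest Laplacian eigenvalue is always 0. The next one, lambda_2 = 8, measures how hard the graph is to disconnect: larger values mean better connectivity. By the matrix-tree theorem the graph has (1/8) * product of the nonzero eigenvalues = 262144 spanning trees.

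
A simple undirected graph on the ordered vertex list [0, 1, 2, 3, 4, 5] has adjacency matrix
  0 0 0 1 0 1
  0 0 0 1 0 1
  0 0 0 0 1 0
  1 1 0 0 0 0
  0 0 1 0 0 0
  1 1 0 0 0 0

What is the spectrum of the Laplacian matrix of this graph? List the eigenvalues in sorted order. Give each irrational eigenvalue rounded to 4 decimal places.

[0, 0, 2, 2, 2, 4]

With the vertex order [0, 1, 2, 3, 4, 5], the degrees are [2, 2, 1, 2, 1, 2], giving D = diag(2, 2, 1, 2, 1, 2) and L = D - A. Since every row of L sums to 0, the all-ones vector is in the kernel and 0 is an eigenvalue. The 2 zero eigenvalues correspond to the 2 connected components.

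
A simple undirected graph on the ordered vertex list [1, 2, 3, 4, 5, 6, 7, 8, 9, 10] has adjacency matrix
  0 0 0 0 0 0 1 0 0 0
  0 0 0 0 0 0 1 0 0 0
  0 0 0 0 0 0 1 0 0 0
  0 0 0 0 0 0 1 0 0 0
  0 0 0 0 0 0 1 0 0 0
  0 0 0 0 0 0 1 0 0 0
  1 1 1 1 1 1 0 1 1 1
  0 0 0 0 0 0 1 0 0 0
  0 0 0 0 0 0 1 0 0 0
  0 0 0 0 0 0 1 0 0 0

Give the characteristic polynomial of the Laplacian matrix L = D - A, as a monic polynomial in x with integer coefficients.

Reading degrees in the order [1, 2, 3, 4, 5, 6, 7, 8, 9, 10] gives [1, 1, 1, 1, 1, 1, 9, 1, 1, 1]; set D = diag(1, 1, 1, 1, 1, 1, 9, 1, 1, 1) and form L = D - A. L has integer entries, so p(x) = det(xI - L) has integer coefficients. Expanding the determinant yields x^10 - 18x^9 + 108x^8 - 336x^7 + 630x^6 - 756x^5 + 588x^4 - 288x^3 + 81x^2 - 10x. Since p(0) = det(-L) = 0, x divides p(x). By the matrix-tree theorem the graph has (1/10) * product of the nonzero eigenvalues = 1 spanning tree.

x^10 - 18x^9 + 108x^8 - 336x^7 + 630x^6 - 756x^5 + 588x^4 - 288x^3 + 81x^2 - 10x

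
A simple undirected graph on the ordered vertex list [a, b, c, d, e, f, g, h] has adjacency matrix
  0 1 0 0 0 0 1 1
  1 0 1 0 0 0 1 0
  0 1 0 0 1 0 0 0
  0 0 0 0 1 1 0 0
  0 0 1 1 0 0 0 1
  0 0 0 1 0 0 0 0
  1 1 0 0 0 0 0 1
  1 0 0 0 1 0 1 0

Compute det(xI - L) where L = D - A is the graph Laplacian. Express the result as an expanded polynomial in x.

x^8 - 20x^7 + 163x^6 - 694x^5 + 1641x^4 - 2102x^3 + 1288x^2 - 256x

Each diagonal entry of L is the vertex degree and each off-diagonal entry is -1 where an edge is present, 0 otherwise; in the order [a, b, c, d, e, f, g, h] the diagonal is [3, 3, 2, 2, 3, 1, 3, 3]. Computing det(xI - L) by cofactor expansion (or equivalently via sum-over-permutations) gives x^8 - 20x^7 + 163x^6 - 694x^5 + 1641x^4 - 2102x^3 + 1288x^2 - 256x. The coefficient of x^7 equals -trace(L) = -20, matching the sum of degrees. The largest eigenvalue, 4.8373, is at most the vertex count 8. There is one zero in the spectrum, matching the 1 component.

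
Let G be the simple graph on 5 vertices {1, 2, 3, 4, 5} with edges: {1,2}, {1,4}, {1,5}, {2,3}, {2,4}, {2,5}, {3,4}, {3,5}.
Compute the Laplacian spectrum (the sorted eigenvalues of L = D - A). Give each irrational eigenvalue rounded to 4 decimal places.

[0, 3, 3, 5, 5]

Each diagonal entry of L is the vertex degree and each off-diagonal entry is -1 where an edge is present, 0 otherwise; in the order [1, 2, 3, 4, 5] the diagonal is [3, 4, 3, 3, 3]. Diagonalising L (or applying a numerical eigensolver to the 5x5 matrix) gives the spectrum above. By the matrix-tree theorem the graph has (1/5) * product of the nonzero eigenvalues = 45 spanning trees. There is one zero in the spectrum, matching the 1 component.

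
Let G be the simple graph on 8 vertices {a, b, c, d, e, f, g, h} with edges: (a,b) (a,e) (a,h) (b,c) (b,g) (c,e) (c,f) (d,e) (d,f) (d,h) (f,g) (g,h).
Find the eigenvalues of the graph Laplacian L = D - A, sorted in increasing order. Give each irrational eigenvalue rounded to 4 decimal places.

With the vertex order [a, b, c, d, e, f, g, h], the degrees are [3, 3, 3, 3, 3, 3, 3, 3], giving D = diag(3, 3, 3, 3, 3, 3, 3, 3) and L = D - A. The multiplicity of 0 as a Laplacian eigenvalue equals the number of connected components. The single zero eigenvalue shows the graph is connected. By the matrix-tree theorem the graph has (1/8) * product of the nonzero eigenvalues = 384 spanning trees.

[0, 2, 2, 2, 4, 4, 4, 6]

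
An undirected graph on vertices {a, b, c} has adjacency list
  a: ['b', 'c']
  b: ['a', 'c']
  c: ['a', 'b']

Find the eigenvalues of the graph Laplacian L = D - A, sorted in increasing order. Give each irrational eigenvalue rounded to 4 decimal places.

Reading degrees in the order [a, b, c] gives [2, 2, 2]; set D = diag(2, 2, 2) and form L = D - A. Diagonalising L (or applying a numerical eigensolver to the 3x3 matrix) gives the spectrum above. The single zero eigenvalue shows the graph is connected. The largest eigenvalue, 3, is at most the vertex count 3.

[0, 3, 3]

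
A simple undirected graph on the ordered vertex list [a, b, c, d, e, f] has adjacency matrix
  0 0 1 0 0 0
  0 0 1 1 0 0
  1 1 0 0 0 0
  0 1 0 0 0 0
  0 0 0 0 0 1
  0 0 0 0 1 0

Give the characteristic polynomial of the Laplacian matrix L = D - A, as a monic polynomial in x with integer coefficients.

With the vertex order [a, b, c, d, e, f], the degrees are [1, 2, 2, 1, 1, 1], giving D = diag(1, 2, 2, 1, 1, 1) and L = D - A. Computing det(xI - L) by cofactor expansion (or equivalently via sum-over-permutations) gives x^6 - 8x^5 + 22x^4 - 24x^3 + 8x^2. The constant term is 0 because L is singular (the all-ones vector lies in its kernel).

x^6 - 8x^5 + 22x^4 - 24x^3 + 8x^2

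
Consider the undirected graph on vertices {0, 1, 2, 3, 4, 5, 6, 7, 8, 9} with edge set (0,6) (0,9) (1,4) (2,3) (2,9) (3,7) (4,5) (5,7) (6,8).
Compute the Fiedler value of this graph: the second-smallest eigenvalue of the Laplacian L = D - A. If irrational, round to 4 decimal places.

Each diagonal entry of L is the vertex degree and each off-diagonal entry is -1 where an edge is present, 0 otherwise; in the order [0, 1, 2, 3, 4, 5, 6, 7, 8, 9] the diagonal is [2, 1, 2, 2, 2, 2, 2, 2, 1, 2]. The smallest Laplacian eigenvalue is always 0. The next one, lambda_2 = 0.0979, measures how hard the graph is to disconnect: larger values mean better connectivity.

0.0979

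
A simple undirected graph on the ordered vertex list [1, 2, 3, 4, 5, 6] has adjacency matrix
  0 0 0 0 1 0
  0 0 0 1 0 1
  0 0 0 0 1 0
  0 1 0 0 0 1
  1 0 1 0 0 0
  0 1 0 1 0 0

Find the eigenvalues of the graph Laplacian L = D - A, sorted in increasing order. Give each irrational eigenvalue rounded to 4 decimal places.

Reading degrees in the order [1, 2, 3, 4, 5, 6] gives [1, 2, 1, 2, 2, 2]; set D = diag(1, 2, 1, 2, 2, 2) and form L = D - A. Since every row of L sums to 0, the all-ones vector is in the kernel and 0 is an eigenvalue. The 2 zero eigenvalues correspond to the 2 connected components.

[0, 0, 1, 3, 3, 3]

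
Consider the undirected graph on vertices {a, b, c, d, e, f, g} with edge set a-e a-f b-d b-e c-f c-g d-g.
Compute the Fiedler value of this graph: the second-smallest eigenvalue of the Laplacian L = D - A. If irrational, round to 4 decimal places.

0.7530

Reading degrees in the order [a, b, c, d, e, f, g] gives [2, 2, 2, 2, 2, 2, 2]; set D = diag(2, 2, 2, 2, 2, 2, 2) and form L = D - A. Computing the eigenvalues of L and sorting gives [0, 0.7530, 0.7530, 2.4450, 2.4450, 3.8019, 3.8019]. The Fiedler value lambda_2 = 0.7530 is strictly positive, so the graph is connected. There is one zero in the spectrum, matching the 1 component.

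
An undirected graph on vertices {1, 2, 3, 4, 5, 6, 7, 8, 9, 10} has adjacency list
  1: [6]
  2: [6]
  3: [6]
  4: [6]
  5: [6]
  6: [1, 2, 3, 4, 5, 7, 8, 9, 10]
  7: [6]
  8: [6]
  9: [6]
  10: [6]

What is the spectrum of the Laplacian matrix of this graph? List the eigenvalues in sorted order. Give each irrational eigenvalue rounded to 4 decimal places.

Reading degrees in the order [1, 2, 3, 4, 5, 6, 7, 8, 9, 10] gives [1, 1, 1, 1, 1, 9, 1, 1, 1, 1]; set D = diag(1, 1, 1, 1, 1, 9, 1, 1, 1, 1) and form L = D - A. Since every row of L sums to 0, the all-ones vector is in the kernel and 0 is an eigenvalue.

[0, 1, 1, 1, 1, 1, 1, 1, 1, 10]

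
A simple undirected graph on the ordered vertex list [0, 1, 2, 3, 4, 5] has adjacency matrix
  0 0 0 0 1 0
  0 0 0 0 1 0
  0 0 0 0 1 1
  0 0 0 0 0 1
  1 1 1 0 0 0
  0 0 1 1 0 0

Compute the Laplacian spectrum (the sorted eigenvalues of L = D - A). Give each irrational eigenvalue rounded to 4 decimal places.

[0, 0.3249, 1, 1.4608, 3, 4.2143]

With the vertex order [0, 1, 2, 3, 4, 5], the degrees are [1, 1, 2, 1, 3, 2], giving D = diag(1, 1, 2, 1, 3, 2) and L = D - A. The multiplicity of 0 as a Laplacian eigenvalue equals the number of connected components.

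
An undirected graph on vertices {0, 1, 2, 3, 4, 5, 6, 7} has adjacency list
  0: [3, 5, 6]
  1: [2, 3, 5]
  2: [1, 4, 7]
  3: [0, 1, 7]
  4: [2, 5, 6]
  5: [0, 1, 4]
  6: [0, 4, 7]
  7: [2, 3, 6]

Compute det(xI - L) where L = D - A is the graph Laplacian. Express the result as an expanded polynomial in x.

Each diagonal entry of L is the vertex degree and each off-diagonal entry is -1 where an edge is present, 0 otherwise; in the order [0, 1, 2, 3, 4, 5, 6, 7] the diagonal is [3, 3, 3, 3, 3, 3, 3, 3]. L has integer entries, so p(x) = det(xI - L) has integer coefficients. Expanding the determinant yields x^8 - 24x^7 + 240x^6 - 1296x^5 + 4080x^4 - 7488x^3 + 7424x^2 - 3072x. The constant term is 0 because L is singular (the all-ones vector lies in its kernel). The eigenvalues sum to 24, which equals trace(L) = 2|E|.

x^8 - 24x^7 + 240x^6 - 1296x^5 + 4080x^4 - 7488x^3 + 7424x^2 - 3072x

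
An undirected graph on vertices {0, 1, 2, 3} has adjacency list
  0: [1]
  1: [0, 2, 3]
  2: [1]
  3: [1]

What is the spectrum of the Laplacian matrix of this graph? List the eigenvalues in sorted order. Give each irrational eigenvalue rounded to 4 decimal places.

With the vertex order [0, 1, 2, 3], the degrees are [1, 3, 1, 1], giving D = diag(1, 3, 1, 1) and L = D - A. The multiplicity of 0 as a Laplacian eigenvalue equals the number of connected components. The largest eigenvalue, 4, is at most the vertex count 4. By the matrix-tree theorem the graph has (1/4) * product of the nonzero eigenvalues = 1 spanning tree.

[0, 1, 1, 4]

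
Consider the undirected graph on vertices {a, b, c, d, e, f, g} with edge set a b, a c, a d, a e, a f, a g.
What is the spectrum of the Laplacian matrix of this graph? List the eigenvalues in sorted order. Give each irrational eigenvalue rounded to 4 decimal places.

Each diagonal entry of L is the vertex degree and each off-diagonal entry is -1 where an edge is present, 0 otherwise; in the order [a, b, c, d, e, f, g] the diagonal is [6, 1, 1, 1, 1, 1, 1]. Diagonalising L (or applying a numerical eigensolver to the 7x7 matrix) gives the spectrum above. By the matrix-tree theorem the graph has (1/7) * product of the nonzero eigenvalues = 1 spanning tree.

[0, 1, 1, 1, 1, 1, 7]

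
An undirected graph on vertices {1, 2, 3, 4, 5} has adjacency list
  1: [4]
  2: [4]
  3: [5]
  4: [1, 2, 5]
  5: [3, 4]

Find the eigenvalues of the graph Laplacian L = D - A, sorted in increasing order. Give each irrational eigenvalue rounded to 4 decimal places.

Reading degrees in the order [1, 2, 3, 4, 5] gives [1, 1, 1, 3, 2]; set D = diag(1, 1, 1, 3, 2) and form L = D - A. Diagonalising L (or applying a numerical eigensolver to the 5x5 matrix) gives the spectrum above. The single zero eigenvalue shows the graph is connected. By the matrix-tree theorem the graph has (1/5) * product of the nonzero eigenvalues = 1 spanning tree.

[0, 0.5188, 1, 2.3111, 4.1701]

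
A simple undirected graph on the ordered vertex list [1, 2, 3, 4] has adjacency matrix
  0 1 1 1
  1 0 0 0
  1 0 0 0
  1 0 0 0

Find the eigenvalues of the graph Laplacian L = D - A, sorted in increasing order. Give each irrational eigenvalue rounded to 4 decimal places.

Reading degrees in the order [1, 2, 3, 4] gives [3, 1, 1, 1]; set D = diag(3, 1, 1, 1) and form L = D - A. The multiplicity of 0 as a Laplacian eigenvalue equals the number of connected components. The single zero eigenvalue shows the graph is connected. The largest eigenvalue, 4, is at most the vertex count 4.

[0, 1, 1, 4]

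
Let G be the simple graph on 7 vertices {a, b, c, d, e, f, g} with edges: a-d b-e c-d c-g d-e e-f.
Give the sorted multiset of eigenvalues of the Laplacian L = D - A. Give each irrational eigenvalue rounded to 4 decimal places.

[0, 0.3217, 0.6802, 1, 2.1397, 3.2297, 4.6287]

With the vertex order [a, b, c, d, e, f, g], the degrees are [1, 1, 2, 3, 3, 1, 1], giving D = diag(1, 1, 2, 3, 3, 1, 1) and L = D - A. Diagonalising L (or applying a numerical eigensolver to the 7x7 matrix) gives the spectrum above. The largest eigenvalue, 4.6287, is at most the vertex count 7.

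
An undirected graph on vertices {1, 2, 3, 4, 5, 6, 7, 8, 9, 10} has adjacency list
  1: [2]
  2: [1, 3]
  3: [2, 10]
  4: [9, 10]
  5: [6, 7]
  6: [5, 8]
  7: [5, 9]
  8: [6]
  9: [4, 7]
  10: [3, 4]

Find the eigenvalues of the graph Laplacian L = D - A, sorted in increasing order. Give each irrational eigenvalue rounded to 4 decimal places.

[0, 0.0979, 0.3820, 0.8244, 1.3820, 2, 2.6180, 3.1756, 3.6180, 3.9021]

Each diagonal entry of L is the vertex degree and each off-diagonal entry is -1 where an edge is present, 0 otherwise; in the order [1, 2, 3, 4, 5, 6, 7, 8, 9, 10] the diagonal is [1, 2, 2, 2, 2, 2, 2, 1, 2, 2]. L is symmetric positive semidefinite, so every eigenvalue is real and nonnegative. The single zero eigenvalue shows the graph is connected. There is one zero in the spectrum, matching the 1 component.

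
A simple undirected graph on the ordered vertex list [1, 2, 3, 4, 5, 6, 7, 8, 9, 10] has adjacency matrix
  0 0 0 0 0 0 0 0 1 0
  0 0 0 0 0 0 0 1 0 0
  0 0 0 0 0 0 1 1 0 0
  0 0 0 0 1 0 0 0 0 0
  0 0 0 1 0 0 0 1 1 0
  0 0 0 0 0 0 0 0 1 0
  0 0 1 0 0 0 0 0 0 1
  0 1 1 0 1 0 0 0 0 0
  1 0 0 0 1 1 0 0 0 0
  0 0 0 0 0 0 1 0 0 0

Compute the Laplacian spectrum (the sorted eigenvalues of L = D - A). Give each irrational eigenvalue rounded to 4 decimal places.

Reading degrees in the order [1, 2, 3, 4, 5, 6, 7, 8, 9, 10] gives [1, 1, 2, 1, 3, 1, 2, 3, 3, 1]; set D = diag(1, 1, 2, 1, 3, 1, 2, 3, 3, 1) and form L = D - A. The multiplicity of 0 as a Laplacian eigenvalue equals the number of connected components. The single zero eigenvalue shows the graph is connected. The largest eigenvalue, 4.8522, is at most the vertex count 10. The eigenvalues sum to 18, which equals trace(L) = 2|E|.

[0, 0.1614, 0.4439, 0.6905, 1, 1.4077, 2.4604, 3.0833, 3.9006, 4.8522]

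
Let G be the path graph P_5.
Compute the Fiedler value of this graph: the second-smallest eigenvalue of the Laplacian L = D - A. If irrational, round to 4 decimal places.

The graph has 5 vertices and degree multiset [2, 2, 2, 1, 1]; D is the diagonal matrix of degrees and L = D - A. Computing the eigenvalues of L and sorting gives [0, 0.3820, 1.3820, 2.6180, 3.6180]. The Fiedler value lambda_2 = 0.3820 is strictly positive, so the graph is connected.

0.3820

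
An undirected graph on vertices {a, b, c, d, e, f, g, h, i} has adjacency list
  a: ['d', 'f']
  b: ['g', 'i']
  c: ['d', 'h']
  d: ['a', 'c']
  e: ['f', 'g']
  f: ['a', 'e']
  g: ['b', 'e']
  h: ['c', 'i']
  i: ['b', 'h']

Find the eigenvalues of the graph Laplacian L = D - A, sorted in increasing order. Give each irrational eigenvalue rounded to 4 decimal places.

[0, 0.4679, 0.4679, 1.6527, 1.6527, 3, 3, 3.8794, 3.8794]

Each diagonal entry of L is the vertex degree and each off-diagonal entry is -1 where an edge is present, 0 otherwise; in the order [a, b, c, d, e, f, g, h, i] the diagonal is [2, 2, 2, 2, 2, 2, 2, 2, 2]. L is symmetric positive semidefinite, so every eigenvalue is real and nonnegative. The single zero eigenvalue shows the graph is connected. The largest eigenvalue, 3.8794, is at most the vertex count 9. There is one zero in the spectrum, matching the 1 component.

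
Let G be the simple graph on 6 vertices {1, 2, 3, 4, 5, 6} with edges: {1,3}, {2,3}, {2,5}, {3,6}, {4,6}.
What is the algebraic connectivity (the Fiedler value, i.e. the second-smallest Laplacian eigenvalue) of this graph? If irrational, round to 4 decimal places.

0.3820

Each diagonal entry of L is the vertex degree and each off-diagonal entry is -1 where an edge is present, 0 otherwise; in the order [1, 2, 3, 4, 5, 6] the diagonal is [1, 2, 3, 1, 1, 2]. The sorted Laplacian eigenvalues are [0, 0.3820, 0.6972, 2, 2.6180, 4.3028]; the algebraic connectivity is the second entry, 0.3820. By the matrix-tree theorem the graph has (1/6) * product of the nonzero eigenvalues = 1 spanning tree.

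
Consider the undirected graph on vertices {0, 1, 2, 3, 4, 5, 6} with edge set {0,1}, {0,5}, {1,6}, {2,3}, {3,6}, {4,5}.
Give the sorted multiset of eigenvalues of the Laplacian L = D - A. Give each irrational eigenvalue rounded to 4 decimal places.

With the vertex order [0, 1, 2, 3, 4, 5, 6], the degrees are [2, 2, 1, 2, 1, 2, 2], giving D = diag(2, 2, 1, 2, 1, 2, 2) and L = D - A. Diagonalising L (or applying a numerical eigensolver to the 7x7 matrix) gives the spectrum above. There is one zero in the spectrum, matching the 1 component.

[0, 0.1981, 0.7530, 1.5550, 2.4450, 3.2470, 3.8019]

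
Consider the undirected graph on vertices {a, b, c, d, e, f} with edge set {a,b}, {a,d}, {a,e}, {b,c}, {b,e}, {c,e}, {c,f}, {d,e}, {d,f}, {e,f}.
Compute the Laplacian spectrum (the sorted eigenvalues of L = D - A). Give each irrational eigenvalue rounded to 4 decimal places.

[0, 2.3820, 2.3820, 4.6180, 4.6180, 6]

With the vertex order [a, b, c, d, e, f], the degrees are [3, 3, 3, 3, 5, 3], giving D = diag(3, 3, 3, 3, 5, 3) and L = D - A. The multiplicity of 0 as a Laplacian eigenvalue equals the number of connected components. The single zero eigenvalue shows the graph is connected.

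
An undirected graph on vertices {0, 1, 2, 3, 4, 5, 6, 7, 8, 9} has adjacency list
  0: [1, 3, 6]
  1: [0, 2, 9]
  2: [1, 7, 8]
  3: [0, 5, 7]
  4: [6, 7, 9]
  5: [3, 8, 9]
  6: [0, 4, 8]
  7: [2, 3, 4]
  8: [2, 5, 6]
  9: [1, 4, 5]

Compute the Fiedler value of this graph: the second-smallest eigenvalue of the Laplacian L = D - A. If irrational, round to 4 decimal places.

2

With the vertex order [0, 1, 2, 3, 4, 5, 6, 7, 8, 9], the degrees are [3, 3, 3, 3, 3, 3, 3, 3, 3, 3], giving D = diag(3, 3, 3, 3, 3, 3, 3, 3, 3, 3) and L = D - A. The smallest Laplacian eigenvalue is always 0. The next one, lambda_2 = 2, measures how hard the graph is to disconnect: larger values mean better connectivity. By the matrix-tree theorem the graph has (1/10) * product of the nonzero eigenvalues = 2000 spanning trees.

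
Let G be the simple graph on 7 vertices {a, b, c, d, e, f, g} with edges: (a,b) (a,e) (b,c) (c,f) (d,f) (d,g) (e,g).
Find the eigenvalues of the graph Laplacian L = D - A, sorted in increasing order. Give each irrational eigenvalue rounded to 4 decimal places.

[0, 0.7530, 0.7530, 2.4450, 2.4450, 3.8019, 3.8019]

With the vertex order [a, b, c, d, e, f, g], the degrees are [2, 2, 2, 2, 2, 2, 2], giving D = diag(2, 2, 2, 2, 2, 2, 2) and L = D - A. Since every row of L sums to 0, the all-ones vector is in the kernel and 0 is an eigenvalue.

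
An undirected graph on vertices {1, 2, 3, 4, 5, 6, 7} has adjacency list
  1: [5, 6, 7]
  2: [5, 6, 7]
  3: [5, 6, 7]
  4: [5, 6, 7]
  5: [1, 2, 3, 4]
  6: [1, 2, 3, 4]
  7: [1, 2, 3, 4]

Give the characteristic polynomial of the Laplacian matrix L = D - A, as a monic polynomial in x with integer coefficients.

With the vertex order [1, 2, 3, 4, 5, 6, 7], the degrees are [3, 3, 3, 3, 4, 4, 4], giving D = diag(3, 3, 3, 3, 4, 4, 4) and L = D - A. Computing det(xI - L) by cofactor expansion (or equivalently via sum-over-permutations) gives x^7 - 24x^6 + 234x^5 - 1192x^4 + 3357x^3 - 4968x^2 + 3024x. Since p(0) = det(-L) = 0, x divides p(x).

x^7 - 24x^6 + 234x^5 - 1192x^4 + 3357x^3 - 4968x^2 + 3024x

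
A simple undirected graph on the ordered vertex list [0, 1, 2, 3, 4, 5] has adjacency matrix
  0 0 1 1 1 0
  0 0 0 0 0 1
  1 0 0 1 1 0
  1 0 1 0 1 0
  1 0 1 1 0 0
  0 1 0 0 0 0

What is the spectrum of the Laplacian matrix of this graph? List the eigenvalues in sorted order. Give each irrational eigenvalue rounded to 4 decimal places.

[0, 0, 2, 4, 4, 4]

Reading degrees in the order [0, 1, 2, 3, 4, 5] gives [3, 1, 3, 3, 3, 1]; set D = diag(3, 1, 3, 3, 3, 1) and form L = D - A. Diagonalising L (or applying a numerical eigensolver to the 6x6 matrix) gives the spectrum above. The 2 zero eigenvalues correspond to the 2 connected components. The eigenvalues sum to 14, which equals trace(L) = 2|E|. There are 2 zeros in the spectrum, matching the 2 components.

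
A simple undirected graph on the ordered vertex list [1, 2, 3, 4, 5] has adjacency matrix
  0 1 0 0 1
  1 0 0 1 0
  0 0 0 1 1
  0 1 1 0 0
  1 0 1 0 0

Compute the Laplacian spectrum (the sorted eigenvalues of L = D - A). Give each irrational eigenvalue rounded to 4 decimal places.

Reading degrees in the order [1, 2, 3, 4, 5] gives [2, 2, 2, 2, 2]; set D = diag(2, 2, 2, 2, 2) and form L = D - A. Since every row of L sums to 0, the all-ones vector is in the kernel and 0 is an eigenvalue. The single zero eigenvalue shows the graph is connected. There is one zero in the spectrum, matching the 1 component.

[0, 1.3820, 1.3820, 3.6180, 3.6180]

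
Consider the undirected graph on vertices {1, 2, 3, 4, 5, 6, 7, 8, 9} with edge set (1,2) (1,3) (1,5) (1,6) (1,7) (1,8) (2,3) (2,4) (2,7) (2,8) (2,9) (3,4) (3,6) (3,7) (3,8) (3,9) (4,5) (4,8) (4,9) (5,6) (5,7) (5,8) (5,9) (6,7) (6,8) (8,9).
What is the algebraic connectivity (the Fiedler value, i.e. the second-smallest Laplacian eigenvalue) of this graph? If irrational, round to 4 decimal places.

3.5659

Each diagonal entry of L is the vertex degree and each off-diagonal entry is -1 where an edge is present, 0 otherwise; in the order [1, 2, 3, 4, 5, 6, 7, 8, 9] the diagonal is [6, 6, 7, 5, 6, 5, 5, 7, 5]. Computing the eigenvalues of L and sorting gives [0, 3.5659, 5.2872, 6, 6, 6.5128, 7.6512, 8.2064, 8.7766]. The Fiedler value lambda_2 = 3.5659 is strictly positive, so the graph is connected. The largest eigenvalue, 8.7766, is at most the vertex count 9. There is one zero in the spectrum, matching the 1 component.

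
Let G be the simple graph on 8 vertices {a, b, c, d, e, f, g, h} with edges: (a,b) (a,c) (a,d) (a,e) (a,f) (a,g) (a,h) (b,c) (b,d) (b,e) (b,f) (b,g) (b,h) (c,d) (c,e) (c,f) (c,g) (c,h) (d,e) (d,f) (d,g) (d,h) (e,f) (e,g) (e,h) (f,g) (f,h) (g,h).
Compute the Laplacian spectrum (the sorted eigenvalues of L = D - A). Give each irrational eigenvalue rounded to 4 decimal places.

Each diagonal entry of L is the vertex degree and each off-diagonal entry is -1 where an edge is present, 0 otherwise; in the order [a, b, c, d, e, f, g, h] the diagonal is [7, 7, 7, 7, 7, 7, 7, 7]. Since every row of L sums to 0, the all-ones vector is in the kernel and 0 is an eigenvalue. The largest eigenvalue, 8, is at most the vertex count 8. There is one zero in the spectrum, matching the 1 component.

[0, 8, 8, 8, 8, 8, 8, 8]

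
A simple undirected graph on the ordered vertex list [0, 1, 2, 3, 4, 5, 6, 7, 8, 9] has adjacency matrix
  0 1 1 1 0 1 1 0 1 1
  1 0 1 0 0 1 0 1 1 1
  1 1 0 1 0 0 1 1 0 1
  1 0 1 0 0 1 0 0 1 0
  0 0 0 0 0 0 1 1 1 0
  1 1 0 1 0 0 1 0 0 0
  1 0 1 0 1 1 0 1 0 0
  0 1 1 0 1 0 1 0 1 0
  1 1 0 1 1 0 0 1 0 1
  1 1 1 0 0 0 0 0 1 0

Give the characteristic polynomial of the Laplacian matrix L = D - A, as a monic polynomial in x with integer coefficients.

Reading degrees in the order [0, 1, 2, 3, 4, 5, 6, 7, 8, 9] gives [7, 6, 6, 4, 3, 4, 5, 5, 6, 4]; set D = diag(7, 6, 6, 4, 3, 4, 5, 5, 6, 4) and form L = D - A. L has integer entries, so p(x) = det(xI - L) has integer coefficients. Expanding the determinant yields x^10 - 50x^9 + 1093x^8 - 13698x^7 + 108356x^6 - 560446x^5 + 1893112x^4 - 4021518x^3 + 4867268x^2 - 2552400x. Since p(0) = det(-L) = 0, x divides p(x). By the matrix-tree theorem the graph has (1/10) * product of the nonzero eigenvalues = 255240 spanning trees. The largest eigenvalue, 8.4575, is at most the vertex count 10.

x^10 - 50x^9 + 1093x^8 - 13698x^7 + 108356x^6 - 560446x^5 + 1893112x^4 - 4021518x^3 + 4867268x^2 - 2552400x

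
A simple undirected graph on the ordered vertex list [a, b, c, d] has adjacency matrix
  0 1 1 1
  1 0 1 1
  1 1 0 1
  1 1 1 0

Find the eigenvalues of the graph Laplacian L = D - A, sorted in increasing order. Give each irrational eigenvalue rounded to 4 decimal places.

Each diagonal entry of L is the vertex degree and each off-diagonal entry is -1 where an edge is present, 0 otherwise; in the order [a, b, c, d] the diagonal is [3, 3, 3, 3]. L is symmetric positive semidefinite, so every eigenvalue is real and nonnegative. The single zero eigenvalue shows the graph is connected. The eigenvalues sum to 12, which equals trace(L) = 2|E|. The largest eigenvalue, 4, is at most the vertex count 4.

[0, 4, 4, 4]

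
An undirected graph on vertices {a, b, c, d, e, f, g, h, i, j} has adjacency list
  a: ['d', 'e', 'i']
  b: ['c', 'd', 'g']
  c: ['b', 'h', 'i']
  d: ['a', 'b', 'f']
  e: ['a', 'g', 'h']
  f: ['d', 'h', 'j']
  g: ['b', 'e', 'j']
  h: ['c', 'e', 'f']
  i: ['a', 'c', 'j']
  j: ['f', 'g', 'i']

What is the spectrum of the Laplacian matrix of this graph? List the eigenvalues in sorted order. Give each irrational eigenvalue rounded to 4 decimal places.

Reading degrees in the order [a, b, c, d, e, f, g, h, i, j] gives [3, 3, 3, 3, 3, 3, 3, 3, 3, 3]; set D = diag(3, 3, 3, 3, 3, 3, 3, 3, 3, 3) and form L = D - A. Since every row of L sums to 0, the all-ones vector is in the kernel and 0 is an eigenvalue. The single zero eigenvalue shows the graph is connected.

[0, 2, 2, 2, 2, 2, 5, 5, 5, 5]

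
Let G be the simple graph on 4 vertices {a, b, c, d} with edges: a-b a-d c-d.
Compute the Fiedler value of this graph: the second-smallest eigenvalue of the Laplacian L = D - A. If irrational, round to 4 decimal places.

With the vertex order [a, b, c, d], the degrees are [2, 1, 1, 2], giving D = diag(2, 1, 1, 2) and L = D - A. The sorted Laplacian eigenvalues are [0, 0.5858, 2, 3.4142]; the algebraic connectivity is the second entry, 0.5858. The largest eigenvalue, 3.4142, is at most the vertex count 4.

0.5858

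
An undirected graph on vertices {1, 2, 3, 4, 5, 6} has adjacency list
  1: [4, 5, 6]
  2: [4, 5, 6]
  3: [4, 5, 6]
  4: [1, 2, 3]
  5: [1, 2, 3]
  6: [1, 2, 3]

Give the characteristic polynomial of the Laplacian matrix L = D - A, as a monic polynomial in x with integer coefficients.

x^6 - 18x^5 + 126x^4 - 432x^3 + 729x^2 - 486x

Reading degrees in the order [1, 2, 3, 4, 5, 6] gives [3, 3, 3, 3, 3, 3]; set D = diag(3, 3, 3, 3, 3, 3) and form L = D - A. The eigenvalues of L are [0, 3, 3, 3, 3, 6]; the characteristic polynomial is the product of (x - lambda_i), which multiplies out to x^6 - 18x^5 + 126x^4 - 432x^3 + 729x^2 - 486x. The coefficient of x^5 equals -trace(L) = -18, matching the sum of degrees. The largest eigenvalue, 6, is at most the vertex count 6.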